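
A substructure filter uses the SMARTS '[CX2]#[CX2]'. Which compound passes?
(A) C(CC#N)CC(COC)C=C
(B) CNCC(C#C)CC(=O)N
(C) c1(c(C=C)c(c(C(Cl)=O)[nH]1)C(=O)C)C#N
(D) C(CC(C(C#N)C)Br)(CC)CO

B

[CX2]#[CX2] describes a carbon-carbon triple bond (an alkyne).
(A) has a vinyl group (-CH=CH2) but the C=C is a double bond; both carbons are CX3, not CX2.
(B) contains an ethynyl group (-C#CH), which satisfies every atom and bond constraint.
(C) has a nitrile (-C#N) but the triple bond is C#N, not C#C.
(D) has a nitrile (-C#N) but the triple bond is C#N, not C#C.
So the answer is (B).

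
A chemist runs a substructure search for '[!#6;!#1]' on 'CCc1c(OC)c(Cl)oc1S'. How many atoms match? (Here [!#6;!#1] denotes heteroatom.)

4

Check the 11 heavy atoms by environment: 1× o (aromatic) → match; 4× c (aromatic) → no; 1× O → match; 3× C → no; 1× S → match; 1× Cl → match.
Summing the matching environments: 1 + 1 + 1 + 1 = 4 matching atoms.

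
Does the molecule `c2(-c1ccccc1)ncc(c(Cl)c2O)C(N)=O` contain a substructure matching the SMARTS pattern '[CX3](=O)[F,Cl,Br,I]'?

No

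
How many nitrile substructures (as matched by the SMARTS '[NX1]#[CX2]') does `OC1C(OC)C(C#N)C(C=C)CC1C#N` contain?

2

[NX1]#[CX2] is the SMARTS for a nitrile: a nitrogen triple-bonded to a two-connected carbon.
The molecule carries 2 separate instances of a nitrile (-C#N) meeting every constraint; each maps to a distinct set of atoms, giving 2 matches.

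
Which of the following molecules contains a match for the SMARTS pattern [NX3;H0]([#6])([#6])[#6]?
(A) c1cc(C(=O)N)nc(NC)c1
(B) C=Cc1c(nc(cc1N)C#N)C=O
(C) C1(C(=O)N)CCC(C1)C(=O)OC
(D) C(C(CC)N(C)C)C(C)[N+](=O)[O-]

[NX3;H0]([#6])([#6])[#6] describes a trivalent nitrogen with no H, bonded to three carbons (a tertiary amine).
(A) has a primary amide (-C(=O)NH2) but the amide nitrogen has H2 and only one carbon neighbour.
(B) has a primary amino group (-NH2) but the nitrogen has H2, not H0 with three carbons.
(C) has a primary amide (-C(=O)NH2) but the amide nitrogen has H2 and only one carbon neighbour.
(D) contains a dimethylamino group (-N(CH3)2), which satisfies every atom and bond constraint.
So the answer is (D).

D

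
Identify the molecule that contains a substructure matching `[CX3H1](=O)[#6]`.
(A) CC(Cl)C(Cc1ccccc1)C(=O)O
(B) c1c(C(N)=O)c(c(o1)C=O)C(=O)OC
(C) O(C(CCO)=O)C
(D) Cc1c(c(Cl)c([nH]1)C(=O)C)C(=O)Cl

B

[CX3H1](=O)[#6] describes an sp2 carbon with one H, double-bonded to O and single-bonded to carbon (an aldehyde).
(A) has a carboxylic acid group (-C(=O)OH) but the carbonyl carbon has H0 and is bonded to O, not H1.
(B) contains an aldehyde (-CHO), which satisfies every atom and bond constraint.
(C) has a methyl-ester group (-C(=O)OCH3) but the carbonyl carbon has H0, not H1.
(D) has an acetyl/ketone group (-C(=O)CH3) but the carbonyl carbon has H0 (two carbon neighbours), not H1.
So the answer is (B).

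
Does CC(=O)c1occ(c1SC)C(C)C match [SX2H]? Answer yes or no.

The pattern [SX2H] describes an aliphatic sulfur with two connections, one being H — a thiol.
The closest candidate here is a methylthio ether (-SCH3), but the sulfur has H0 (bonded to two carbons), not H1. No other fragment satisfies the full query, so there is no match.

No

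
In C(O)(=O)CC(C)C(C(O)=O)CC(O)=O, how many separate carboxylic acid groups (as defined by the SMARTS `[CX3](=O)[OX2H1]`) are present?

[CX3](=O)[OX2H1] is the SMARTS for a carboxylic acid: an sp2 carbon double-bonded to O and single-bonded to an -OH oxygen.
The molecule carries 3 separate instances of a carboxylic acid group (-C(=O)OH) meeting every constraint; each maps to a distinct set of atoms, giving 3 matches.

3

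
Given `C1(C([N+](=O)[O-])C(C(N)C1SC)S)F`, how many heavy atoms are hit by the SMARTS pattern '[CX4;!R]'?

1

Check the 13 heavy atoms by environment: 5× C (X4, in 5-ring) → no; 2× S (X2, acyclic) → no; 1× C (X4, acyclic) → match; 1× N (X3, acyclic) → no; 1× N (charge +1, X3, acyclic) → no; 1× O (charge -1, X1, acyclic) → no; 1× O (X1, acyclic) → no; 1× F (X1, acyclic) → no.
That gives 1 matching atom.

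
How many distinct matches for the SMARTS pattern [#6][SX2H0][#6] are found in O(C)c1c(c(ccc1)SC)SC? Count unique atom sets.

2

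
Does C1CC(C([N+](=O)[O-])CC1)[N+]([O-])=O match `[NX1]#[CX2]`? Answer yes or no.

No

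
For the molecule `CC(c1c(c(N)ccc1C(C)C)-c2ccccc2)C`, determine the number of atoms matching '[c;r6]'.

12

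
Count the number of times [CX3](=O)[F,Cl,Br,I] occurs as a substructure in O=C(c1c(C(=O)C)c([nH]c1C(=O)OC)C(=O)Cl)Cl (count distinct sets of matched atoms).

[CX3](=O)[F,Cl,Br,I] is the SMARTS for an acyl halide: a carbonyl carbon bonded to a halogen.
The molecule carries 2 separate instances of an acyl chloride (-C(=O)Cl) meeting every constraint; each maps to a distinct set of atoms, giving 2 matches.

2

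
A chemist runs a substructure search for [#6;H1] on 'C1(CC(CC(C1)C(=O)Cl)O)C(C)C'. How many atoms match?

4

Check the 13 heavy atoms by environment: 3× C (H2) → no; 4× C (H1) → match; 1× O (H1) → no; 1× C (H0) → no; 1× O (H0) → no; 1× Cl (H0) → no; 2× C (H3) → no.
That gives 4 matching atoms.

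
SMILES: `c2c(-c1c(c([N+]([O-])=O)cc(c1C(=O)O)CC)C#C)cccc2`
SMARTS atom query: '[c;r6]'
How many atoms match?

The query [c;r6] means: aromatic carbon that belongs to a six-membered ring.
Check the 22 heavy atoms by environment: 12× c (aromatic, in 6-ring) → match; 5× C (acyclic) → no; 1× N (charge +1, acyclic) → no; 1× O (charge -1, acyclic) → no; 3× O (acyclic) → no.
That gives 12 matching atoms.

12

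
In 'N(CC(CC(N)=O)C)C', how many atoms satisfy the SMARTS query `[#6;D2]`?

The query [#6;D2] means: any carbon bonded to exactly two heavy atoms.
Check the 9 heavy atoms by environment: 2× C (D2) → match; 2× C (D3) → no; 1× N (D2) → no; 2× C (D1) → no; 1× O (D1) → no; 1× N (D1) → no.
That gives 2 matching atoms.

2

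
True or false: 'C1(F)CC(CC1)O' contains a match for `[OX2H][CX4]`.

The pattern [OX2H][CX4] describes a hydroxyl oxygen bound to an sp3 (X4) carbon — an aliphatic alcohol.
The molecule carries a hydroxyl group (-OH), whose atoms satisfy every constraint of the query, so the pattern matches.

True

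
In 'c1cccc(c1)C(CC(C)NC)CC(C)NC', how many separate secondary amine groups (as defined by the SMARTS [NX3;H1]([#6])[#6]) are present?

[NX3;H1]([#6])[#6] is the SMARTS for a secondary amine: a trivalent nitrogen with one H, bonded to two carbons.
The molecule carries 2 separate instances of an N-methylamino group (-NHCH3) meeting every constraint; each maps to a distinct set of atoms, giving 2 matches.

2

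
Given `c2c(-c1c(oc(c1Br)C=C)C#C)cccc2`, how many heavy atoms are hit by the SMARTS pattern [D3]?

Check the 16 heavy atoms by environment: 1× o (aromatic, D2) → no; 5× c (aromatic, D3) → match; 5× c (aromatic, D2) → no; 1× Br (D1) → no; 2× C (D2) → no; 2× C (D1) → no.
That gives 5 matching atoms.

5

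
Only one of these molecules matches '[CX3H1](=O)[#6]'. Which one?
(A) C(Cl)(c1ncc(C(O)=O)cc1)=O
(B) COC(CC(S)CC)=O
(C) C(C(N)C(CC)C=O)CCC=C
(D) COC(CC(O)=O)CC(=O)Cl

C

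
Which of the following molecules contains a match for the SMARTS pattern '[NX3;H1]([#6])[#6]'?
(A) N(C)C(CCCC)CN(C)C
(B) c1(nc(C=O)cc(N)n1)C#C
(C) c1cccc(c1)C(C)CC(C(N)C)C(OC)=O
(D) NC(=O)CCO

[NX3;H1]([#6])[#6] describes a trivalent nitrogen with one H, bonded to two carbons (a secondary amine).
(A) contains an N-methylamino group (-NHCH3), which satisfies every atom and bond constraint.
(B) has a primary amino group (-NH2) but the nitrogen has H2 and only one carbon neighbour.
(C) has a primary amino group (-NH2) but the nitrogen has H2 and only one carbon neighbour.
(D) has a primary amide (-C(=O)NH2) but the -C(=O)NH2 nitrogen has H2, not H1.
So the answer is (A).

A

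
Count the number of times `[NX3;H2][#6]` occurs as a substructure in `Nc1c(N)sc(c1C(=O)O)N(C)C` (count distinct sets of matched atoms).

2

[NX3;H2][#6] is the SMARTS for a primary amine: a trivalent nitrogen with two H attached to carbon.
The molecule carries 2 separate instances of a primary amino group (-NH2) meeting every constraint; each maps to a distinct set of atoms, giving 2 matches.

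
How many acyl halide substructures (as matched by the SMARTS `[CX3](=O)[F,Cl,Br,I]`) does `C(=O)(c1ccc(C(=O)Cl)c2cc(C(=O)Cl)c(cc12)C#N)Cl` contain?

3

[CX3](=O)[F,Cl,Br,I] is the SMARTS for an acyl halide: a carbonyl carbon bonded to a halogen.
The molecule carries 3 separate instances of an acyl chloride (-C(=O)Cl) meeting every constraint; each maps to a distinct set of atoms, giving 3 matches.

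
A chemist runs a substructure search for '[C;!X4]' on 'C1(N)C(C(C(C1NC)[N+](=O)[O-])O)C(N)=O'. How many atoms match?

The query [C;!X4] means: aliphatic carbon that does not have four total connections.
Check the 15 heavy atoms by environment: 6× C (X4) → no; 1× C (X3) → match; 2× O (X1) → no; 3× N (X3) → no; 1× N (charge +1, X3) → no; 1× O (charge -1, X1) → no; 1× O (X2) → no.
That gives 1 matching atom.

1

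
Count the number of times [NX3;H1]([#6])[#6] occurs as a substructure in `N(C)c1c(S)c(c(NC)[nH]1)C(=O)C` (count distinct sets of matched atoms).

2

[NX3;H1]([#6])[#6] is the SMARTS for a secondary amine: a trivalent nitrogen with one H, bonded to two carbons.
The molecule carries 2 separate instances of an N-methylamino group (-NHCH3) meeting every constraint; each maps to a distinct set of atoms, giving 2 matches.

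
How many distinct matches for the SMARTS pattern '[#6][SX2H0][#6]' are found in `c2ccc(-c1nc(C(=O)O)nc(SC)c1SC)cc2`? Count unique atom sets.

2

[#6][SX2H0][#6] is the SMARTS for a thioether: an aliphatic sulfur bridging two carbons with no H on the sulfur.
The molecule carries 2 separate instances of a methylthio ether (-SCH3) meeting every constraint; each maps to a distinct set of atoms, giving 2 matches.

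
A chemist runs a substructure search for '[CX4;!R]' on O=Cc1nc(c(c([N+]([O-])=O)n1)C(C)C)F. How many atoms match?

3

Check the 15 heavy atoms by environment: 2× n (aromatic, X2, in 6-ring) → no; 4× c (aromatic, X3, in 6-ring) → no; 1× N (charge +1, X3, acyclic) → no; 1× O (charge -1, X1, acyclic) → no; 2× O (X1, acyclic) → no; 3× C (X4, acyclic) → match; 1× C (X3, acyclic) → no; 1× F (X1, acyclic) → no.
That gives 3 matching atoms.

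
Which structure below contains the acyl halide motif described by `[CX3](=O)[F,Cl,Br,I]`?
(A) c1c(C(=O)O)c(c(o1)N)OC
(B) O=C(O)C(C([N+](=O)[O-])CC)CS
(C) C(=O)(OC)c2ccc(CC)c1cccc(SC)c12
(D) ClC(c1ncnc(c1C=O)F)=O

[CX3](=O)[F,Cl,Br,I] describes a carbonyl carbon bonded to a halogen (an acyl halide).
(A) has a carboxylic acid group (-C(=O)OH) but the carbonyl is bonded to -OH, not to a halogen.
(B) has a carboxylic acid group (-C(=O)OH) but the carbonyl is bonded to -OH, not to a halogen.
(C) has a methyl-ester group (-C(=O)OCH3) but the carbonyl is bonded to -O-C, not to a halogen.
(D) contains an acyl chloride (-C(=O)Cl), which satisfies every atom and bond constraint.
So the answer is (D).

D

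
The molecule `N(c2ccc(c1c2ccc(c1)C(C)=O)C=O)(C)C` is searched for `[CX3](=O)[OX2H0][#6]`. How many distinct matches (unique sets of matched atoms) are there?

[CX3](=O)[OX2H0][#6] is the SMARTS for an ester: a carbonyl carbon bonded to an oxygen that is itself bonded to carbon (no H on that O).
No fragment in the molecule satisfies every constraint, giving 0 matches.

0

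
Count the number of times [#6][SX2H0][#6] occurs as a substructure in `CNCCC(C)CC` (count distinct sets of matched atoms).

0

[#6][SX2H0][#6] is the SMARTS for a thioether: an aliphatic sulfur bridging two carbons with no H on the sulfur.
No fragment in the molecule satisfies every constraint, giving 0 matches.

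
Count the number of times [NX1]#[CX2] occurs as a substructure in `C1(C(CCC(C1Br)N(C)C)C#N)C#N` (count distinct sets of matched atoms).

2

[NX1]#[CX2] is the SMARTS for a nitrile: a nitrogen triple-bonded to a two-connected carbon.
The molecule carries 2 separate instances of a nitrile (-C#N) meeting every constraint; each maps to a distinct set of atoms, giving 2 matches.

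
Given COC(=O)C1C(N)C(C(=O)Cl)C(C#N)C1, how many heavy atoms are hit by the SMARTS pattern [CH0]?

3

Check the 15 heavy atoms by environment: 4× C (H1) → no; 1× C (H2) → no; 1× N (H2) → no; 3× C (H0) → match; 1× N (H0) → no; 3× O (H0) → no; 1× C (H3) → no; 1× Cl (H0) → no.
That gives 3 matching atoms.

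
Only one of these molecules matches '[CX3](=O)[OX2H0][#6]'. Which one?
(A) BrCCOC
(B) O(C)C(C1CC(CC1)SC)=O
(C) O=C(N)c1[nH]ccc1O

B

[CX3](=O)[OX2H0][#6] describes a carbonyl carbon bonded to an oxygen that is itself bonded to carbon (no H on that O) (an ester).
(A) has a methoxy ether (-OCH3) but the ether oxygen is not adjacent to a C=O carbon.
(B) contains a methyl-ester group (-C(=O)OCH3), which satisfies every atom and bond constraint.
(C) has a primary amide (-C(=O)NH2) but the carbonyl is bonded to N, not to an O-C linkage.
So the answer is (B).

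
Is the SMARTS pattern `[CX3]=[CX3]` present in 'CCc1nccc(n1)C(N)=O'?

No

The pattern [CX3]=[CX3] describes a non-aromatic C=C double bond between two sp2 carbons — an alkene.
The closest candidate here is an ethyl group (-CH2CH3), but its C-C bond is a single bond between CX4 carbons, not CX3=CX3. No other fragment satisfies the full query, so there is no match.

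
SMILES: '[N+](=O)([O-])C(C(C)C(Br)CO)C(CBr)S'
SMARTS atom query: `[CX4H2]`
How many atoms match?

2

The query [CX4H2] means: sp3 carbon (X4) with exactly two hydrogens.
Check the 14 heavy atoms by environment: 2× C (H2, X4) → match; 4× C (H1, X4) → no; 1× O (H1, X2) → no; 1× C (H3, X4) → no; 2× Br (H0, X1) → no; 1× S (H1, X2) → no; 1× N (charge +1, H0, X3) → no; 1× O (charge -1, H0, X1) → no; 1× O (H0, X1) → no.
That gives 2 matching atoms.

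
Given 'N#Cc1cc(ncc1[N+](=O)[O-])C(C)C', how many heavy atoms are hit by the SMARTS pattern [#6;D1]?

2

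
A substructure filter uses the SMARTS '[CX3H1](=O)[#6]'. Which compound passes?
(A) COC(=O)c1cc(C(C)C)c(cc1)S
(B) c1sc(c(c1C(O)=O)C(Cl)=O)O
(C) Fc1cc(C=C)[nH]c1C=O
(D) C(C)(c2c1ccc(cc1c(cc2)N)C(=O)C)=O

[CX3H1](=O)[#6] describes an sp2 carbon with one H, double-bonded to O and single-bonded to carbon (an aldehyde).
(A) has a methyl-ester group (-C(=O)OCH3) but the carbonyl carbon has H0, not H1.
(B) has a carboxylic acid group (-C(=O)OH) but the carbonyl carbon has H0 and is bonded to O, not H1.
(C) contains an aldehyde (-CHO), which satisfies every atom and bond constraint.
(D) has an acetyl/ketone group (-C(=O)CH3) but the carbonyl carbon has H0 (two carbon neighbours), not H1.
So the answer is (C).

C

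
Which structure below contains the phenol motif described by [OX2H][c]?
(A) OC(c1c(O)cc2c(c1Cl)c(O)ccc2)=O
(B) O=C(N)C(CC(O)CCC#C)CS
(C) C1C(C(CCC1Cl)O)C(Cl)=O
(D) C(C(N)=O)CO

[OX2H][c] describes a hydroxyl oxygen attached to an aromatic carbon (a phenol).
(A) contains a hydroxyl group (-OH), which satisfies every atom and bond constraint.
(B) has a hydroxyl group (-OH) but the -OH is on an aliphatic carbon, not an aromatic c.
(C) has a hydroxyl group (-OH) but the -OH is on an aliphatic carbon, not an aromatic c.
(D) has a hydroxyl group (-OH) but the -OH is on an aliphatic carbon, not an aromatic c.
So the answer is (A).

A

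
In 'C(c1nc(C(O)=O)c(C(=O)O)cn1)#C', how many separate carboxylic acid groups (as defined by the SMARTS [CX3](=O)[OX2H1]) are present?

[CX3](=O)[OX2H1] is the SMARTS for a carboxylic acid: an sp2 carbon double-bonded to O and single-bonded to an -OH oxygen.
The molecule carries 2 separate instances of a carboxylic acid group (-C(=O)OH) meeting every constraint; each maps to a distinct set of atoms, giving 2 matches.

2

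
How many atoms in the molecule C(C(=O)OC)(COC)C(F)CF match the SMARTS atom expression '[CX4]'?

The query [CX4] means: C with X4: aliphatic carbon with exactly 4 total connections (bonds + H).
Check the 12 heavy atoms by environment: 6× C (X4) → match; 2× F (X1) → no; 2× O (X2) → no; 1× C (X3) → no; 1× O (X1) → no.
That gives 6 matching atoms.

6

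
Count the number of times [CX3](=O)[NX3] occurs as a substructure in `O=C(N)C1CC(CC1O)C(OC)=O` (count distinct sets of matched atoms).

1

[CX3](=O)[NX3] is the SMARTS for an amide: a carbonyl carbon bonded to a trivalent nitrogen.
Exactly one fragment in the molecule meets all constraints, giving 1 match.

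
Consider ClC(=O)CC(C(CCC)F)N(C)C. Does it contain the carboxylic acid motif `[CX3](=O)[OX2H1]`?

No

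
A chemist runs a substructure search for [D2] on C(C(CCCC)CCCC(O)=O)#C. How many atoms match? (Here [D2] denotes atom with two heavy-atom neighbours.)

7

The query [D2] means: atom with exactly two heavy-atom neighbours.
Check the 13 heavy atoms by environment: 7× C (D2) → match; 2× C (D3) → no; 2× O (D1) → no; 2× C (D1) → no.
That gives 7 matching atoms.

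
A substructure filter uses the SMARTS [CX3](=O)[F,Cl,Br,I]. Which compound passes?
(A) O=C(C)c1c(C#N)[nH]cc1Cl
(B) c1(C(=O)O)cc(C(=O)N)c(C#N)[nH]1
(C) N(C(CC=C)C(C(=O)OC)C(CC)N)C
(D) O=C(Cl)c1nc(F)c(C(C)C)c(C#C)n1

[CX3](=O)[F,Cl,Br,I] describes a carbonyl carbon bonded to a halogen (an acyl halide).
(A) has a chloro substituent but the Cl is not on a carbonyl carbon.
(B) has a carboxylic acid group (-C(=O)OH) but the carbonyl is bonded to -OH, not to a halogen.
(C) has a methyl-ester group (-C(=O)OCH3) but the carbonyl is bonded to -O-C, not to a halogen.
(D) contains an acyl chloride (-C(=O)Cl), which satisfies every atom and bond constraint.
So the answer is (D).

D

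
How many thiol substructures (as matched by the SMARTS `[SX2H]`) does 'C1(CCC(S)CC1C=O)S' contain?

[SX2H] is the SMARTS for a thiol: an aliphatic sulfur with two connections, one being H.
The molecule carries 2 separate instances of a thiol (-SH) meeting every constraint; each maps to a distinct set of atoms, giving 2 matches.

2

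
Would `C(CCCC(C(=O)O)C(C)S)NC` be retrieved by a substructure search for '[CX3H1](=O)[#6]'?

No

The pattern [CX3H1](=O)[#6] describes an sp2 carbon with one H, double-bonded to O and single-bonded to carbon — an aldehyde.
The closest candidate here is a carboxylic acid group (-C(=O)OH), but the carbonyl carbon has H0 and is bonded to O, not H1. No other fragment satisfies the full query, so there is no match.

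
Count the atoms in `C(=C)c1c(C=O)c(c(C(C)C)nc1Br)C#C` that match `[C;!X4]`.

The query [C;!X4] means: aliphatic carbon that does not have four total connections.
Check the 16 heavy atoms by environment: 1× n (aromatic, X2) → no; 5× c (aromatic, X3) → no; 3× C (X3) → match; 1× O (X1) → no; 3× C (X4) → no; 2× C (X2) → match; 1× Br (X1) → no.
Summing the matching environments: 3 + 2 = 5 matching atoms.

5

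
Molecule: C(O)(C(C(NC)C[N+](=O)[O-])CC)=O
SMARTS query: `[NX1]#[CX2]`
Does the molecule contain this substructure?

No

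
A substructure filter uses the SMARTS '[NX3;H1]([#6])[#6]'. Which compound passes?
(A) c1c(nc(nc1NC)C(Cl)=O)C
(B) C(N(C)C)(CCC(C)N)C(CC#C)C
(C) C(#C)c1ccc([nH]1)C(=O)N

A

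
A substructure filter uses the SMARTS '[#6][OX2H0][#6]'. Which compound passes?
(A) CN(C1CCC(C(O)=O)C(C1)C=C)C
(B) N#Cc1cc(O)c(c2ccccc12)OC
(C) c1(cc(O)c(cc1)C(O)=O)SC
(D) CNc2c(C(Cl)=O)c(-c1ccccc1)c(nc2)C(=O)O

B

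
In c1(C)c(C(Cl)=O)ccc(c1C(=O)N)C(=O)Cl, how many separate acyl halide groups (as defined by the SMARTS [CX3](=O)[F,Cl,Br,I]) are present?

2

[CX3](=O)[F,Cl,Br,I] is the SMARTS for an acyl halide: a carbonyl carbon bonded to a halogen.
The molecule carries 2 separate instances of an acyl chloride (-C(=O)Cl) meeting every constraint; each maps to a distinct set of atoms, giving 2 matches.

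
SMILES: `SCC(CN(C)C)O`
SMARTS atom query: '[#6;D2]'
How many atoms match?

2

The query [#6;D2] means: any carbon bonded to exactly two heavy atoms.
Check the 8 heavy atoms by environment: 2× C (D2) → match; 1× C (D3) → no; 1× O (D1) → no; 1× N (D3) → no; 2× C (D1) → no; 1× S (D1) → no.
That gives 2 matching atoms.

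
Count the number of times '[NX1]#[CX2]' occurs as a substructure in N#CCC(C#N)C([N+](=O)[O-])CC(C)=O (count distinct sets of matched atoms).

[NX1]#[CX2] is the SMARTS for a nitrile: a nitrogen triple-bonded to a two-connected carbon.
The molecule carries 2 separate instances of a nitrile (-C#N) meeting every constraint; each maps to a distinct set of atoms, giving 2 matches.

2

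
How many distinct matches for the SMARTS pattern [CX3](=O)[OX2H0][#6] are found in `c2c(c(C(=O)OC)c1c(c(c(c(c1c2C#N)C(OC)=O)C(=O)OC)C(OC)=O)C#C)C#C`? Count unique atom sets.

[CX3](=O)[OX2H0][#6] is the SMARTS for an ester: a carbonyl carbon bonded to an oxygen that is itself bonded to carbon (no H on that O).
The molecule carries 4 separate instances of a methyl-ester group (-C(=O)OCH3) meeting every constraint; each maps to a distinct set of atoms, giving 4 matches.

4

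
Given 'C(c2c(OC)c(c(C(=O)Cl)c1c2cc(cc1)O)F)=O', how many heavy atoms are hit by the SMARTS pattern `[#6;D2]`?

4

The query [#6;D2] means: any carbon bonded to exactly two heavy atoms.
Check the 19 heavy atoms by environment: 7× c (aromatic, D3) → no; 3× c (aromatic, D2) → match; 1× O (D2) → no; 1× C (D1) → no; 1× F (D1) → no; 1× C (D2) → match; 3× O (D1) → no; 1× C (D3) → no; 1× Cl (D1) → no.
Summing the matching environments: 3 + 1 = 4 matching atoms.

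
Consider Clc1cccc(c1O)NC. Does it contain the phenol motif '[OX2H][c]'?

Yes

The pattern [OX2H][c] describes a hydroxyl oxygen attached to an aromatic carbon — a phenol.
The molecule carries a hydroxyl group (-OH), whose atoms satisfy every constraint of the query, so the pattern matches.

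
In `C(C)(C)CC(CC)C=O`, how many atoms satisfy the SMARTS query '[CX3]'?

The query [CX3] means: C with X3: aliphatic carbon with exactly 3 total connections.
Check the 9 heavy atoms by environment: 7× C (X4) → no; 1× C (X3) → match; 1× O (X1) → no.
That gives 1 matching atom.

1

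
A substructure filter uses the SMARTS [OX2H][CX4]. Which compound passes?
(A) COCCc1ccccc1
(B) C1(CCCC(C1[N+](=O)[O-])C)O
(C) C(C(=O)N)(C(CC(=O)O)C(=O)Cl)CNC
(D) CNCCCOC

[OX2H][CX4] describes a hydroxyl oxygen bound to an sp3 (X4) carbon (an aliphatic alcohol).
(A) has a methoxy ether (-OCH3) but the oxygen has H0 (ether), not H1.
(B) contains a hydroxyl group (-OH), which satisfies every atom and bond constraint.
(C) has a carboxylic acid group (-C(=O)OH) but the -OH is on a CX3 carbonyl carbon, not a CX4 carbon.
(D) has a methoxy ether (-OCH3) but the oxygen has H0 (ether), not H1.
So the answer is (B).

B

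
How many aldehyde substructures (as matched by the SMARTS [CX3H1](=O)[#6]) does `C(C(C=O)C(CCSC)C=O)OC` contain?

2

[CX3H1](=O)[#6] is the SMARTS for an aldehyde: an sp2 carbon with one H, double-bonded to O and single-bonded to carbon.
The molecule carries 2 separate instances of an aldehyde (-CHO) meeting every constraint; each maps to a distinct set of atoms, giving 2 matches.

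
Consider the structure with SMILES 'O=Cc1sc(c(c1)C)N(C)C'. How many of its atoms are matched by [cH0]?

3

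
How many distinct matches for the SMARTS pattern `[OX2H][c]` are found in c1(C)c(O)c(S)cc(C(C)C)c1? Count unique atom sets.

1

[OX2H][c] is the SMARTS for a phenol: a hydroxyl oxygen attached to an aromatic carbon.
Exactly one fragment in the molecule meets all constraints, giving 1 match.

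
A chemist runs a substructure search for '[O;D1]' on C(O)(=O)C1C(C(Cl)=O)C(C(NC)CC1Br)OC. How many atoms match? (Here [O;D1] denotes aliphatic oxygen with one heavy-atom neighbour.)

The query [O;D1] means: aliphatic oxygen bonded to exactly one heavy atom.
Check the 17 heavy atoms by environment: 1× C (D2) → no; 7× C (D3) → no; 1× N (D2) → no; 2× C (D1) → no; 1× Br (D1) → no; 3× O (D1) → match; 1× O (D2) → no; 1× Cl (D1) → no.
That gives 3 matching atoms.

3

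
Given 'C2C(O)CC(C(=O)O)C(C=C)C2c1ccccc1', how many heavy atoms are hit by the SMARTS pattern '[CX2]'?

0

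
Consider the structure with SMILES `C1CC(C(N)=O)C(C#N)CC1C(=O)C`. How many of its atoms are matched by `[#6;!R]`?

The query [#6;!R] means: carbon not in any ring.
Check the 14 heavy atoms by environment: 6× C (in 6-ring) → no; 4× C (acyclic) → match; 2× O (acyclic) → no; 2× N (acyclic) → no.
That gives 4 matching atoms.

4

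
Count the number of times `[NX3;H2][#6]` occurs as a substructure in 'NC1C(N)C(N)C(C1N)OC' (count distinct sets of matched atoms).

4

[NX3;H2][#6] is the SMARTS for a primary amine: a trivalent nitrogen with two H attached to carbon.
The molecule carries 4 separate instances of a primary amino group (-NH2) meeting every constraint; each maps to a distinct set of atoms, giving 4 matches.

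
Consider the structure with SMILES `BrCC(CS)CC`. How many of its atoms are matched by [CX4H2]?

The query [CX4H2] means: sp3 carbon (X4) with exactly two hydrogens.
Check the 7 heavy atoms by environment: 3× C (H2, X4) → match; 1× C (H1, X4) → no; 1× C (H3, X4) → no; 1× S (H1, X2) → no; 1× Br (H0, X1) → no.
That gives 3 matching atoms.

3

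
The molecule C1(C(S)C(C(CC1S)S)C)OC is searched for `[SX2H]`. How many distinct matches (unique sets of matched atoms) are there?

3

[SX2H] is the SMARTS for a thiol: an aliphatic sulfur with two connections, one being H.
The molecule carries 3 separate instances of a thiol (-SH) meeting every constraint; each maps to a distinct set of atoms, giving 3 matches.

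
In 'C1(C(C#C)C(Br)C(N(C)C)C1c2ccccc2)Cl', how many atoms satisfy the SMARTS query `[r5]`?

5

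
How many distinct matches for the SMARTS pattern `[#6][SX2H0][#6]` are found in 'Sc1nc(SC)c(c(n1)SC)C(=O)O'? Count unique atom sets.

2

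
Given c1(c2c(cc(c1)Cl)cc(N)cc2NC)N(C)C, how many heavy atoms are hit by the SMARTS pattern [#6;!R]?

Check the 17 heavy atoms by environment: 10× c (aromatic, in 6-ring) → no; 3× N (acyclic) → no; 1× Cl (acyclic) → no; 3× C (acyclic) → match.
That gives 3 matching atoms.

3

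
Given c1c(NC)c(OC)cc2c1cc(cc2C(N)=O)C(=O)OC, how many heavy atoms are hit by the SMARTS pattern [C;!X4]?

2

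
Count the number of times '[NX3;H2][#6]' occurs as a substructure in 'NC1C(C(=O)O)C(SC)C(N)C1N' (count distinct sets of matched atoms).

3

[NX3;H2][#6] is the SMARTS for a primary amine: a trivalent nitrogen with two H attached to carbon.
The molecule carries 3 separate instances of a primary amino group (-NH2) meeting every constraint; each maps to a distinct set of atoms, giving 3 matches.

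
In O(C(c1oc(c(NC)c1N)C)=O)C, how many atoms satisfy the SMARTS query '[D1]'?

5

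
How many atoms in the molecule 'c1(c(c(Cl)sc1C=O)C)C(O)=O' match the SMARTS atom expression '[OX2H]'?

1

Check the 12 heavy atoms by environment: 1× s (aromatic, H0, X2) → no; 4× c (aromatic, H0, X3) → no; 1× C (H3, X4) → no; 1× C (H1, X3) → no; 2× O (H0, X1) → no; 1× C (H0, X3) → no; 1× O (H1, X2) → match; 1× Cl (H0, X1) → no.
That gives 1 matching atom.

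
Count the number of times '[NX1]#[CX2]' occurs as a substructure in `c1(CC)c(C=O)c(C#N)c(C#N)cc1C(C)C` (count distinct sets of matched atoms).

[NX1]#[CX2] is the SMARTS for a nitrile: a nitrogen triple-bonded to a two-connected carbon.
The molecule carries 2 separate instances of a nitrile (-C#N) meeting every constraint; each maps to a distinct set of atoms, giving 2 matches.

2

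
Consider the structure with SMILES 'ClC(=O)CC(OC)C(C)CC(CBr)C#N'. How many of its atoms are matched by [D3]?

4

Check the 15 heavy atoms by environment: 4× C (D2) → no; 4× C (D3) → match; 2× C (D1) → no; 1× O (D1) → no; 1× Cl (D1) → no; 1× Br (D1) → no; 1× N (D1) → no; 1× O (D2) → no.
That gives 4 matching atoms.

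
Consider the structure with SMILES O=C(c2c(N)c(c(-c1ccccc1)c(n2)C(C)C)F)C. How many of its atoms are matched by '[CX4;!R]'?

The query [CX4;!R] means: aliphatic carbon with four total connections, not in a ring.
Check the 20 heavy atoms by environment: 1× n (aromatic, X2, in 6-ring) → no; 11× c (aromatic, X3, in 6-ring) → no; 1× C (X3, acyclic) → no; 1× O (X1, acyclic) → no; 4× C (X4, acyclic) → match; 1× N (X3, acyclic) → no; 1× F (X1, acyclic) → no.
That gives 4 matching atoms.

4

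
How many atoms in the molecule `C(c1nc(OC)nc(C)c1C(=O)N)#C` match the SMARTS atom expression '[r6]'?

6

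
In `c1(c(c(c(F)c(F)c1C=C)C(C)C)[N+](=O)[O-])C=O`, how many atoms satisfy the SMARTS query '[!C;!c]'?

6

The query [!C;!c] means: neither aliphatic nor aromatic carbon — same as [!#6].
Check the 18 heavy atoms by environment: 6× c (aromatic) → no; 6× C → no; 2× O → match; 1× N (charge +1) → match; 1× O (charge -1) → match; 2× F → match.
Summing the matching environments: 2 + 1 + 1 + 2 = 6 matching atoms.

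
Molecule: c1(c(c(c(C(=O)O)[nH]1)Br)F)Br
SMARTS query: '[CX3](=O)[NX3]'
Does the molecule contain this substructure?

No

The pattern [CX3](=O)[NX3] describes a carbonyl carbon bonded to a trivalent nitrogen — an amide.
The closest candidate here is a carboxylic acid group (-C(=O)OH), but the carbonyl is bonded to O, not to an NX3 nitrogen. No other fragment satisfies the full query, so there is no match.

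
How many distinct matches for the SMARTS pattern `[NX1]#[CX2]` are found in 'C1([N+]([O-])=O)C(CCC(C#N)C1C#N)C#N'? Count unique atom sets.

[NX1]#[CX2] is the SMARTS for a nitrile: a nitrogen triple-bonded to a two-connected carbon.
The molecule carries 3 separate instances of a nitrile (-C#N) meeting every constraint; each maps to a distinct set of atoms, giving 3 matches.

3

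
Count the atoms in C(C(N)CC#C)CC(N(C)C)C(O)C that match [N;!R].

2

The query [N;!R] means: aliphatic nitrogen not in a ring.
Check the 14 heavy atoms by environment: 11× C (acyclic) → no; 1× O (acyclic) → no; 2× N (acyclic) → match.
That gives 2 matching atoms.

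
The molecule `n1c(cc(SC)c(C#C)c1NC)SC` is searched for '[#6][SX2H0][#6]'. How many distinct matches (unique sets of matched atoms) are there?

2

[#6][SX2H0][#6] is the SMARTS for a thioether: an aliphatic sulfur bridging two carbons with no H on the sulfur.
The molecule carries 2 separate instances of a methylthio ether (-SCH3) meeting every constraint; each maps to a distinct set of atoms, giving 2 matches.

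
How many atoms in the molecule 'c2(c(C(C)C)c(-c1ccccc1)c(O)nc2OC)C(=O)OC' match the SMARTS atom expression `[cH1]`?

5

Check the 22 heavy atoms by environment: 1× n (aromatic, H0) → no; 6× c (aromatic, H0) → no; 3× O (H0) → no; 4× C (H3) → no; 1× O (H1) → no; 1× C (H0) → no; 5× c (aromatic, H1) → match; 1× C (H1) → no.
That gives 5 matching atoms.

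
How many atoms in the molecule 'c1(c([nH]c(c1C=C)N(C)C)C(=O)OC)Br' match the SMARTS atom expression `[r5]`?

Check the 15 heavy atoms by environment: 1× n (aromatic, in 5-ring) → match; 4× c (aromatic, in 5-ring) → match; 1× Br (acyclic) → no; 1× N (acyclic) → no; 6× C (acyclic) → no; 2× O (acyclic) → no.
Summing the matching environments: 1 + 4 = 5 matching atoms.

5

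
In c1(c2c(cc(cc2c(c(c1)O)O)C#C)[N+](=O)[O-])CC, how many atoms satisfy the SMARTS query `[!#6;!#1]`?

The query [!#6;!#1] means: not carbon and not hydrogen — any heteroatom.
Check the 19 heavy atoms by environment: 10× c (aromatic) → no; 3× O → match; 1× N (charge +1) → match; 1× O (charge -1) → match; 4× C → no.
Summing the matching environments: 3 + 1 + 1 = 5 matching atoms.

5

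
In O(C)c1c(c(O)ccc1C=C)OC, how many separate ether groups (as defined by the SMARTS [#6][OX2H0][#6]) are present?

[#6][OX2H0][#6] is the SMARTS for an ether: an aliphatic oxygen bridging two carbons with no H on the oxygen.
The molecule carries 2 separate instances of a methoxy ether (-OCH3) meeting every constraint; each maps to a distinct set of atoms, giving 2 matches.

2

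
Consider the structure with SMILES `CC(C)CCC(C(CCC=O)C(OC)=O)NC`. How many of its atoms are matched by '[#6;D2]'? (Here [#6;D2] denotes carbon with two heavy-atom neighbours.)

The query [#6;D2] means: any carbon bonded to exactly two heavy atoms.
Check the 17 heavy atoms by environment: 5× C (D2) → match; 4× C (D3) → no; 2× O (D1) → no; 1× O (D2) → no; 4× C (D1) → no; 1× N (D2) → no.
That gives 5 matching atoms.

5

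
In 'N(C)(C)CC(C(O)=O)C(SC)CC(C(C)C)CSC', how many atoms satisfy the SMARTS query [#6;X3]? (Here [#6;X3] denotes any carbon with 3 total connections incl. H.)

Check the 19 heavy atoms by environment: 13× C (X4) → no; 1× N (X3) → no; 2× S (X2) → no; 1× C (X3) → match; 1× O (X1) → no; 1× O (X2) → no.
That gives 1 matching atom.

1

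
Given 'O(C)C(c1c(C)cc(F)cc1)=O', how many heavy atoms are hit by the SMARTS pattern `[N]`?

Check the 12 heavy atoms by environment: 6× c (aromatic) → no; 3× C → no; 2× O → no; 1× F → no.
No environment satisfies the query, so 0 matching atoms.

0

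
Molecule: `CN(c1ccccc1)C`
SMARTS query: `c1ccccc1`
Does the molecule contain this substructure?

Yes

The pattern c1ccccc1 describes six aromatic carbons in a ring — a benzene ring.
The required atom environment is present in the molecule, so the pattern matches.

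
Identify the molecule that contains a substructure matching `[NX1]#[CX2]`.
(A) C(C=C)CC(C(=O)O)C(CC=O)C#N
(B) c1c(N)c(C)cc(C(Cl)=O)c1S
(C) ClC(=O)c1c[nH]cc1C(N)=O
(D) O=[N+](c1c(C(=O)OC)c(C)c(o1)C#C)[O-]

A

[NX1]#[CX2] describes a nitrogen triple-bonded to a two-connected carbon (a nitrile).
(A) contains a nitrile (-C#N), which satisfies every atom and bond constraint.
(B) has a primary amino group (-NH2) but the nitrogen is NX3 (three connections), not NX1 triple-bonded.
(C) has a primary amide (-C(=O)NH2) but the nitrogen is NX3, not NX1.
(D) has a nitro group (-[N+](=O)[O-]) but there is no C#N triple bond.
So the answer is (A).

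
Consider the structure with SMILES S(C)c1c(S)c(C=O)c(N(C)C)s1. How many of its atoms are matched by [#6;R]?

4

The query [#6;R] means: carbon that is part of a ring.
Check the 13 heavy atoms by environment: 1× s (aromatic, in 5-ring) → no; 4× c (aromatic, in 5-ring) → match; 1× N (acyclic) → no; 4× C (acyclic) → no; 2× S (acyclic) → no; 1× O (acyclic) → no.
That gives 4 matching atoms.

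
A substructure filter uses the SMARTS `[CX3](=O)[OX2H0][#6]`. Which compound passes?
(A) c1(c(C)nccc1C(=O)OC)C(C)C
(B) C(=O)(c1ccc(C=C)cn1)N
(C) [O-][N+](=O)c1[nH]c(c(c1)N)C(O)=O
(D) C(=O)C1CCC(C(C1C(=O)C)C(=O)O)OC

A

[CX3](=O)[OX2H0][#6] describes a carbonyl carbon bonded to an oxygen that is itself bonded to carbon (no H on that O) (an ester).
(A) contains a methyl-ester group (-C(=O)OCH3), which satisfies every atom and bond constraint.
(B) has a primary amide (-C(=O)NH2) but the carbonyl is bonded to N, not to an O-C linkage.
(C) has a carboxylic acid group (-C(=O)OH) but the singly-bonded O carries H (OX2H1, not H0).
(D) has a methoxy ether (-OCH3) but the ether oxygen is not adjacent to a C=O carbon.
So the answer is (A).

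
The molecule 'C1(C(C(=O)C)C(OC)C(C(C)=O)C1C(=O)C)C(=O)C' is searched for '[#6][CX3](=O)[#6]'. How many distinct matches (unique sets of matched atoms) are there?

4

[#6][CX3](=O)[#6] is the SMARTS for a ketone: a carbonyl carbon (no H) flanked by two carbons.
The molecule carries 4 separate instances of an acetyl/ketone group (-C(=O)CH3) meeting every constraint; each maps to a distinct set of atoms, giving 4 matches.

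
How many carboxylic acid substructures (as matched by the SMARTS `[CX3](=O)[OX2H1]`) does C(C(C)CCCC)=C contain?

0

[CX3](=O)[OX2H1] is the SMARTS for a carboxylic acid: an sp2 carbon double-bonded to O and single-bonded to an -OH oxygen.
No fragment in the molecule satisfies every constraint, giving 0 matches.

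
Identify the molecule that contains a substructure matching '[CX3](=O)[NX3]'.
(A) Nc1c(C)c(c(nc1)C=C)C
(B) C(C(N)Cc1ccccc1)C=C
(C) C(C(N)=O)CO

C

[CX3](=O)[NX3] describes a carbonyl carbon bonded to a trivalent nitrogen (an amide).
(A) has a primary amino group (-NH2) but the -NH2 is not attached to a carbonyl carbon.
(B) has a primary amino group (-NH2) but the -NH2 is not attached to a carbonyl carbon.
(C) contains a primary amide (-C(=O)NH2), which satisfies every atom and bond constraint.
So the answer is (C).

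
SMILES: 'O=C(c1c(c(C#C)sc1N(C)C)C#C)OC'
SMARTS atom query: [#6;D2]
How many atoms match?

The query [#6;D2] means: any carbon bonded to exactly two heavy atoms.
Check the 16 heavy atoms by environment: 1× s (aromatic, D2) → no; 4× c (aromatic, D3) → no; 1× C (D3) → no; 1× O (D1) → no; 1× O (D2) → no; 5× C (D1) → no; 2× C (D2) → match; 1× N (D3) → no.
That gives 2 matching atoms.

2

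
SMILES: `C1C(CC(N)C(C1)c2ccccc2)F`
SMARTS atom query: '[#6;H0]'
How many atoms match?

1

The query [#6;H0] means: any carbon with no attached hydrogen.
Check the 14 heavy atoms by environment: 3× C (H1) → no; 3× C (H2) → no; 1× N (H2) → no; 1× F (H0) → no; 1× c (aromatic, H0) → match; 5× c (aromatic, H1) → no.
That gives 1 matching atom.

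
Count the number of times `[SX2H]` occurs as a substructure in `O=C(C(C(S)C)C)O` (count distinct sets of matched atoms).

1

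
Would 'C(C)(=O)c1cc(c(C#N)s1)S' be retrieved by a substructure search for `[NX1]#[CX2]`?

Yes

The pattern [NX1]#[CX2] describes a nitrogen triple-bonded to a two-connected carbon — a nitrile.
The molecule carries a nitrile (-C#N), whose atoms satisfy every constraint of the query, so the pattern matches.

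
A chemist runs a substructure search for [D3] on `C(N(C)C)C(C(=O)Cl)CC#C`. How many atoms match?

3

The query [D3] means: atom with exactly three heavy-atom neighbours.
Check the 11 heavy atoms by environment: 3× C (D2) → no; 2× C (D3) → match; 3× C (D1) → no; 1× N (D3) → match; 1× O (D1) → no; 1× Cl (D1) → no.
Summing the matching environments: 2 + 1 = 3 matching atoms.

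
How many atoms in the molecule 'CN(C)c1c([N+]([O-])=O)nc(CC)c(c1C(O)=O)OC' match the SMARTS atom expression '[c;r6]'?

The query [c;r6] means: aromatic carbon that belongs to a six-membered ring.
Check the 19 heavy atoms by environment: 1× n (aromatic, in 6-ring) → no; 5× c (aromatic, in 6-ring) → match; 4× O (acyclic) → no; 6× C (acyclic) → no; 1× N (acyclic) → no; 1× N (charge +1, acyclic) → no; 1× O (charge -1, acyclic) → no.
That gives 5 matching atoms.

5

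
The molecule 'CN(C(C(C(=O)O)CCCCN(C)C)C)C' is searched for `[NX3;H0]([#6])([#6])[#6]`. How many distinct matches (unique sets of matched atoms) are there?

[NX3;H0]([#6])([#6])[#6] is the SMARTS for a tertiary amine: a trivalent nitrogen with no H, bonded to three carbons.
The molecule carries 2 separate instances of a dimethylamino group (-N(CH3)2) meeting every constraint; each maps to a distinct set of atoms, giving 2 matches.

2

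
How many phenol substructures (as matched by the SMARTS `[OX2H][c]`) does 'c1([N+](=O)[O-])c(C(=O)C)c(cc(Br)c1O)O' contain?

[OX2H][c] is the SMARTS for a phenol: a hydroxyl oxygen attached to an aromatic carbon.
The molecule carries 2 separate instances of a hydroxyl group (-OH) meeting every constraint; each maps to a distinct set of atoms, giving 2 matches.

2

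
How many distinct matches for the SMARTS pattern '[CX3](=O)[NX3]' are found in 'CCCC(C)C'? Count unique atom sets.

0

[CX3](=O)[NX3] is the SMARTS for an amide: a carbonyl carbon bonded to a trivalent nitrogen.
No fragment in the molecule satisfies every constraint, giving 0 matches.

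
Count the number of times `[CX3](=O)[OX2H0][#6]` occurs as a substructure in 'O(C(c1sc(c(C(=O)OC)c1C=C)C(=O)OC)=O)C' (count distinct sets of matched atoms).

3

[CX3](=O)[OX2H0][#6] is the SMARTS for an ester: a carbonyl carbon bonded to an oxygen that is itself bonded to carbon (no H on that O).
The molecule carries 3 separate instances of a methyl-ester group (-C(=O)OCH3) meeting every constraint; each maps to a distinct set of atoms, giving 3 matches.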